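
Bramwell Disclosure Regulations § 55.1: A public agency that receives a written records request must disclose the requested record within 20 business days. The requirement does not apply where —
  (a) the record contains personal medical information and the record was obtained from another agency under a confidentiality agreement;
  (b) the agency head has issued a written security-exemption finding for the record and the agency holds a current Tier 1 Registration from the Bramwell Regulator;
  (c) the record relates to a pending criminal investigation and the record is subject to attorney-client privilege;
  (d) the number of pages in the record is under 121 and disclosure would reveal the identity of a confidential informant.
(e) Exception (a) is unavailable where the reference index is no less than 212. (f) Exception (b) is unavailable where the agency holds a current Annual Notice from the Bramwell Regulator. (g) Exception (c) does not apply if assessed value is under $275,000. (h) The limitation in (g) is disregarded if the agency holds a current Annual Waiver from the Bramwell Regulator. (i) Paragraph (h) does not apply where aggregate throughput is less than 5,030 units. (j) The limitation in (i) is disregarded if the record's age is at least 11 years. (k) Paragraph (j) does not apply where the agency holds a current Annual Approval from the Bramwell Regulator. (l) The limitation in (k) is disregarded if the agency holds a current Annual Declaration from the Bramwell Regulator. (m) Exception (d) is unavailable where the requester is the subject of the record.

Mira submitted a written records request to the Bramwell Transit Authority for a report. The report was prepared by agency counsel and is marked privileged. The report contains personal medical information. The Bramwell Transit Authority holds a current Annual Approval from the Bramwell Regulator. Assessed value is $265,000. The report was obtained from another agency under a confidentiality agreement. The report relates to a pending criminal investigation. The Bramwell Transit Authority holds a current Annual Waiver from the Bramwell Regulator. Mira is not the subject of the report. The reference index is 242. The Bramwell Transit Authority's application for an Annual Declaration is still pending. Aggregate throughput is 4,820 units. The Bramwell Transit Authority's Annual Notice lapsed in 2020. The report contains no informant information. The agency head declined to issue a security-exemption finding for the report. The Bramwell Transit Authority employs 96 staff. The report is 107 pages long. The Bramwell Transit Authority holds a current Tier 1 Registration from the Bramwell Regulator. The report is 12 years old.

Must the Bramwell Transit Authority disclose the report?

Yes — the Bramwell Transit Authority must disclose the report.

Exception (a) is satisfied on its face — the report contains personal medical information; the report was obtained under a confidentiality agreement. But: (e) is engaged — the reference index is 242, meeting the 212 threshold. (a) is therefore removed.
Exception (b) does not apply: the agency head declined to issue a security-exemption finding.
Exception (c)'s conditions are all satisfied: the report relates to a pending investigation; the report is privileged. Turning to paragraphs (g)–(l): (g) operates against (c): assessed value is $265,000, under the $275,000 limit. (h) operates (a current Annual Waiver is held), but is set aside by (i): (i) operates against (h): aggregate throughput is 4,820 units, less than the 5,030 units limit. (j) would limit (i) — the record's age is 12 years, meeting the 11 years threshold — but (k) sets (j) aside: (k) is triggered — a current Annual Approval is held. (l) is not engaged (there is no Annual Declaration in force), so (k) stands. Exception (c) does not apply.
Exception (d) requires that disclosure would reveal the identity of a confidential informant; but the report contains no informant information, so (d) is unavailable.
None of the exceptions is available; § 55.1 applies in full.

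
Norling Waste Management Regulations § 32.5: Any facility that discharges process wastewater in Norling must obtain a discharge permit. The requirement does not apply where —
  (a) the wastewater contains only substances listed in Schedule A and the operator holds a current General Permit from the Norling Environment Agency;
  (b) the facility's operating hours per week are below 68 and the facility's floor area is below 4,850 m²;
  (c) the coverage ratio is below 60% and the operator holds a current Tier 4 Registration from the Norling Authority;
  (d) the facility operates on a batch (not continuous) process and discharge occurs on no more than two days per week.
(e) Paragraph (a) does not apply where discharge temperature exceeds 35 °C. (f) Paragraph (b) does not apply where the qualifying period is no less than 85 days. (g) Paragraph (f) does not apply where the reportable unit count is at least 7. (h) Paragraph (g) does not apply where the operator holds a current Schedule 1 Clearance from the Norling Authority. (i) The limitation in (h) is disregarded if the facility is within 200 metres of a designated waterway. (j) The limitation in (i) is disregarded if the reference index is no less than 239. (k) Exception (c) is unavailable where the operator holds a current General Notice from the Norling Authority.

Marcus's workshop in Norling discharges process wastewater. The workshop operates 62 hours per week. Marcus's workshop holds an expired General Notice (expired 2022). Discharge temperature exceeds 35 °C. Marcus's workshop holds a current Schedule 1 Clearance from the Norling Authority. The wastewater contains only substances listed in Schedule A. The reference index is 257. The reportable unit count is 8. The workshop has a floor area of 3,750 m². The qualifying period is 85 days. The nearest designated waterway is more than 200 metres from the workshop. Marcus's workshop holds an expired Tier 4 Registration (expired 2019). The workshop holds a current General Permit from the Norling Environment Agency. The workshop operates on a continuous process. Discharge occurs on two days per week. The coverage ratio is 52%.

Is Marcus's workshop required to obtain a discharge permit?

Exception (a) is satisfied on its face — the wastewater is Schedule-A-only; a current General Permit is held. However, paragraph (e) must be considered: (e) operates against (a): discharge temperature exceeds 35 °C. (a) is therefore removed.
Exception (b): the facility's operating hours per week are 62, below the 68 limit; the facility's floor area is 3,750 m², below the 4,850 m² limit — every condition holds. But applying paragraphs (f)–(j): (f) is engaged — the qualifying period is 85 days, meeting the 85 days threshold. (g) would limit (f) — the reportable unit count is 8, meeting the 7 threshold — but (h) sets (g) aside: (h) is triggered — a current Schedule 1 Clearance is held. (i), which would lift (h), is inapplicable — the workshop is more than 200 m from any designated waterway. Exception (b) does not apply.
Exception (c) does not apply: no current Tier 4 Registration is held.
Exception (d) requires that the facility operates on a batch (not continuous) process; but the facility operates on a continuous process, so (d) is unavailable.
No exception displaces § 32.5.

Yes — Marcus's workshop must obtain a discharge permit.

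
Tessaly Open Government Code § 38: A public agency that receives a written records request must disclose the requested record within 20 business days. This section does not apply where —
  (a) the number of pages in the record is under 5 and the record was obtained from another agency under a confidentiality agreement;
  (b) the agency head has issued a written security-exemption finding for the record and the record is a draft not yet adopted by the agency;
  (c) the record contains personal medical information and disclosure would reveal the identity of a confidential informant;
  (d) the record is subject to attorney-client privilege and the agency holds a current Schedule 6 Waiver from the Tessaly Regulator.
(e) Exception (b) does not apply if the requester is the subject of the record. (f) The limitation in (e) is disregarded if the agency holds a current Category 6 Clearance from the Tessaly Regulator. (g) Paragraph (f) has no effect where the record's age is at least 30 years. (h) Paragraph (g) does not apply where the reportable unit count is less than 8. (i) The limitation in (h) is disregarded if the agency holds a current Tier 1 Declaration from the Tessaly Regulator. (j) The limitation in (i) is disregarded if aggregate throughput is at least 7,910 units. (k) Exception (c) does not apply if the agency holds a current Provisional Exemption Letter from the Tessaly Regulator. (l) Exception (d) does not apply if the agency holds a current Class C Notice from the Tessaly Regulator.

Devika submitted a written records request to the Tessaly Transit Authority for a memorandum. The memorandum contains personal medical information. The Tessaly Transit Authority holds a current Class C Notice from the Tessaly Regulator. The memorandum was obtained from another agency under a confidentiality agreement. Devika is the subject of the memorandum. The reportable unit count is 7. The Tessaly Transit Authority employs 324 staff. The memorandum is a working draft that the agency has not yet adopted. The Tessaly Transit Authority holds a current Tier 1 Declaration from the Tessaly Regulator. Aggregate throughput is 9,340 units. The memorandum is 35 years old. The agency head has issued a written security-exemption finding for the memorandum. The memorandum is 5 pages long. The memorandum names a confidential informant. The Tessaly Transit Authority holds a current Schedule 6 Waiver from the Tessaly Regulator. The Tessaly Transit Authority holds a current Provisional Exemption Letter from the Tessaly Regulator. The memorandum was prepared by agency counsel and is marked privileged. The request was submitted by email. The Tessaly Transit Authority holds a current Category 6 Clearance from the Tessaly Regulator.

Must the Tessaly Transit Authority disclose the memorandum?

No — exception (b) applies; the Tessaly Transit Authority is not required to disclose the memorandum.

Exception (a) requires that the number of pages in the record is under 5; but the number of pages in the record is 5, not under 5, so (a) is unavailable.
Exception (b) is satisfied on its face — a written security-exemption finding has been issued; the memorandum is an unadopted draft. Applying paragraphs (e)–(j): (e) operates (Devika is the subject of the memorandum), but is set aside by (f): (f) is triggered — a current Category 6 Clearance is held. (g) would limit (f) — the record's age is 35 years, meeting the 30 years threshold — but (h) sets (g) aside: (h) operates against (g): the reportable unit count is 7, less than the 8 limit. (i) applies (a current Tier 1 Declaration is held), but is itself disapplied by (j): (j) operates against (i): aggregate throughput is 9,340 units, meeting the 7,910 units threshold. (b) remains available.
All of (c)'s requirements are met (the memorandum contains personal medical information; the memorandum names a confidential informant). But: (k) operates against (c): a current Provisional Exemption Letter is held. So (c) is unavailable.
Exception (d)'s conditions are all satisfied: the memorandum is privileged; a current Schedule 6 Waiver is held. But: (l) applies — a current Class C Notice is held. (d) is therefore removed.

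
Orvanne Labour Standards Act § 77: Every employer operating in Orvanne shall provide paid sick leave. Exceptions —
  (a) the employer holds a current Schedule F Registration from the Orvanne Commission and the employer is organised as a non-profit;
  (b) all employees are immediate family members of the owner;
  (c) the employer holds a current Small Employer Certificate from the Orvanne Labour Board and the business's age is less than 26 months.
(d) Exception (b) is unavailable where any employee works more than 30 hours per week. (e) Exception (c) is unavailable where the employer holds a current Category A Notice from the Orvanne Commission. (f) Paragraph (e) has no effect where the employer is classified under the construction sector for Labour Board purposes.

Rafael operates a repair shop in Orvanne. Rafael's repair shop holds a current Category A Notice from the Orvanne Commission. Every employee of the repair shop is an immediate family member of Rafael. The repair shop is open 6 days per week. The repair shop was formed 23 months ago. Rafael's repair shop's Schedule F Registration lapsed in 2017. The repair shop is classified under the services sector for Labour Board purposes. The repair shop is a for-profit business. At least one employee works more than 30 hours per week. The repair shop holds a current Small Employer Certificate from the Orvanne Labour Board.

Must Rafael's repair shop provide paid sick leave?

Exception (a) fails — no current Schedule F Registration is held.
Exception (b)'s conditions are all satisfied: every employee is an immediate family member. However, paragraph (d) must be considered: (d) operates against (b): at least one employee exceeds 30 hours/week. So (b) is unavailable.
Exception (c)'s conditions are all satisfied: a current Small Employer Certificate is held; the business's age is 23 months, less than the 26 months limit. But applying paragraphs (e)–(f): (e) applies — a current Category A Notice is held. (f), which would lift (e), is not triggered — the repair shop is classified under the services sector. (c) is therefore removed.
Every exception is unavailable, so the rule governs.

Yes — Rafael's repair shop must provide paid sick leave.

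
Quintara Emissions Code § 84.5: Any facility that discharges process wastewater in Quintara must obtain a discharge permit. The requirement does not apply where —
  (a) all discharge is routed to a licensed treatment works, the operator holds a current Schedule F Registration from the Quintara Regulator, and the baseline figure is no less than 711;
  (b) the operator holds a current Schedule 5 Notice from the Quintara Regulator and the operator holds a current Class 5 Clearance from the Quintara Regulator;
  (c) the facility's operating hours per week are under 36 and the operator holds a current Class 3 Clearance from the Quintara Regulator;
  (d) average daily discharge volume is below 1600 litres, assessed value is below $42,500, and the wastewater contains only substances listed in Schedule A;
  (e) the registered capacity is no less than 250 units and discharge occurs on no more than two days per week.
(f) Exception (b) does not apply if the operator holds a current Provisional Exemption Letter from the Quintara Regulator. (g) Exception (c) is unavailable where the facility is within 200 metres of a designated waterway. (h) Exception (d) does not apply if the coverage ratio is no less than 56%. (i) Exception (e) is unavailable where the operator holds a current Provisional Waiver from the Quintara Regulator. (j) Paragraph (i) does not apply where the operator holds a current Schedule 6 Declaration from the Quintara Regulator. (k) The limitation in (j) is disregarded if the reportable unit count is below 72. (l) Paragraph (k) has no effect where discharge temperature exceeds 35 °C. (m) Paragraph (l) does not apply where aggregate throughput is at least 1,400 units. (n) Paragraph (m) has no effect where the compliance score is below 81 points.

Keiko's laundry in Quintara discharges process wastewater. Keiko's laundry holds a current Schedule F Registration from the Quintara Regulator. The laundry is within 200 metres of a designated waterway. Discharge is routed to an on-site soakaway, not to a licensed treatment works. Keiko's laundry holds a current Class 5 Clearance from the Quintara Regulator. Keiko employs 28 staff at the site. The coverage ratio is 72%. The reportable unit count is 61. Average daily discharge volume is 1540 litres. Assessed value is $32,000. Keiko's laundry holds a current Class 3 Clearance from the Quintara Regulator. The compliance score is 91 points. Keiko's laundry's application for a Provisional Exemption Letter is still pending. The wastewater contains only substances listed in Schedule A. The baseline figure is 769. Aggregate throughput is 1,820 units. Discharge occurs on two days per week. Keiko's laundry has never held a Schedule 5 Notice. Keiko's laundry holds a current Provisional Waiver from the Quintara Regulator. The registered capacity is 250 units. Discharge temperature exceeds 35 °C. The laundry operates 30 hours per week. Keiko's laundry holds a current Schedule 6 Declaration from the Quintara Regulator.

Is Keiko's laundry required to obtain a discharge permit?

Exception (a) requires that all discharge is routed to a licensed treatment works; but discharge is not routed to a licensed treatment works, so (a) is unavailable.
Exception (b) requires that the operator holds a current Schedule 5 Notice from the Quintara Regulator; but there is no Schedule 5 Notice in force, so (b) is unavailable.
Exception (c): the facility's operating hours per week are 30, under the 36 limit; a current Class 3 Clearance is held — every condition holds. However, paragraph (g) must be considered: (g) applies — the laundry is within 200 m of a designated waterway. So (c) is unavailable.
Exception (d): average daily discharge volume is 1540 litres, below the 1600 litres limit; assessed value is $32,000, below the $42,500 limit; the wastewater is Schedule-A-only — every condition holds. But applying paragraph (h): (h) operates against (d): the coverage ratio is 72%, meeting the 56% threshold. Exception (d) does not apply.
Exception (e) is satisfied on its face — the registered capacity is 250 units, meeting the 250 units threshold; discharge occurs on no more than two days per week. But applying paragraphs (i)–(n): (i) operates against (e): a current Provisional Waiver is held. (j) is triggered (a current Schedule 6 Declaration is held), but is set aside by (k): (k) is triggered — the reportable unit count is 61, below the 72 limit. (l) is engaged (discharge temperature exceeds 35 °C), but is itself disapplied by (m): (m) operates against (l): aggregate throughput is 1,820 units, meeting the 1,400 units threshold. (n) is not triggered (the compliance score is 91 points, not below 81 points), so (m) stands. So (e) is unavailable.
No exception is made out. Keiko's laundry falls within the general rule.

Yes — Keiko's laundry must obtain a discharge permit.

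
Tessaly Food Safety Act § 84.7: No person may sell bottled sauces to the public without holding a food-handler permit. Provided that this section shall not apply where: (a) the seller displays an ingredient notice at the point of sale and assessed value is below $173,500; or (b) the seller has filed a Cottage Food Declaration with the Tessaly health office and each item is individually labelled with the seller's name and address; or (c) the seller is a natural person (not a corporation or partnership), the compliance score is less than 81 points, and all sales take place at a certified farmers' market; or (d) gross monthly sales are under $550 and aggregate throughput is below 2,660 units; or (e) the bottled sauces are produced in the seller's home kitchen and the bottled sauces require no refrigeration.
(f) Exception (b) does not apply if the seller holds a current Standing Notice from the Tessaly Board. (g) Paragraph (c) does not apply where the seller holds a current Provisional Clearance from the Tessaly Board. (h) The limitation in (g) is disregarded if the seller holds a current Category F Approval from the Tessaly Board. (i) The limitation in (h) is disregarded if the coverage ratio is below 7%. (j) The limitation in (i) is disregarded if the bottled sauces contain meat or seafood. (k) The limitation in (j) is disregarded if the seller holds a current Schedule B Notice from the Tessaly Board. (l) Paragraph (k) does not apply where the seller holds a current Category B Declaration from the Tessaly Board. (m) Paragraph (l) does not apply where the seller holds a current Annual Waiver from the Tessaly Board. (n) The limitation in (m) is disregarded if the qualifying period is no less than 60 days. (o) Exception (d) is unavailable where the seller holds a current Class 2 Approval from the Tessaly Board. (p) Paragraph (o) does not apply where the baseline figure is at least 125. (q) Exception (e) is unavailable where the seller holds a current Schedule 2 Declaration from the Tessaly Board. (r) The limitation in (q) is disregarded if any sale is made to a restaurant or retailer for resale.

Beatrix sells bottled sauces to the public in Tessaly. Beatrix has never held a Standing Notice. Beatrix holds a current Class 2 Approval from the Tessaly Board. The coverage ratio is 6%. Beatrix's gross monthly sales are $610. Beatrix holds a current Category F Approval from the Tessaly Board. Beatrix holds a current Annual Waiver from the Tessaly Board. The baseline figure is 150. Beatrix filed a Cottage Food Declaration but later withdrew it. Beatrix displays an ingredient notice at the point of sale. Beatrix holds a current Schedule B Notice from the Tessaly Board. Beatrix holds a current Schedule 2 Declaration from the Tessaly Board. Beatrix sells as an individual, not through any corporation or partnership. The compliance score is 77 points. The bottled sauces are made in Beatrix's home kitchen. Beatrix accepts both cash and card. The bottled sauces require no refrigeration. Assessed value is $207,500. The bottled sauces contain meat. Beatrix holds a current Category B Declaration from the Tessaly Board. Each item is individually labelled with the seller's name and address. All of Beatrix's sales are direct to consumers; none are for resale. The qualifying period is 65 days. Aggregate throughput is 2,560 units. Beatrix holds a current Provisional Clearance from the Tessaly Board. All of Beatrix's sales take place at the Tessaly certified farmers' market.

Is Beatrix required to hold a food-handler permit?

No — exception (c) applies; Beatrix is not required to hold a food-handler permit.

Exception (a) fails — assessed value is $207,500, not below $173,500.
Exception (b) fails — the Cottage Food Declaration was withdrawn.
Exception (c)'s conditions are all satisfied: the seller is a natural person; the compliance score is 77 points, less than the 81 points limit; all sales are at a certified farmers' market. As to paragraphs (g)–(n): (g) would limit (c) — a current Provisional Clearance is held — but (h) sets (g) aside: (h) is triggered — a current Category F Approval is held. (i) applies (the coverage ratio is 6%, below the 7% limit), but is set aside by (j): (j) is triggered — the bottled sauces contain meat. (k) applies (a current Schedule B Notice is held), but is set aside by (l): (l) operates against (k): a current Category B Declaration is held. (m) operates (a current Annual Waiver is held), but is overridden by (n): (n) operates against (m): the qualifying period is 65 days, meeting the 60 days threshold. Exception (c) stands.
Exception (d) fails — gross monthly sales are $610, not under $550.
Exception (e): the bottled sauces are home-kitchen produced; the bottled sauces are shelf-stable — every condition holds. Turning to paragraphs (q)–(r): (q) applies — a current Schedule 2 Declaration is held. (r) is not triggered (no sales are for resale), so (q) stands. So (e) is unavailable.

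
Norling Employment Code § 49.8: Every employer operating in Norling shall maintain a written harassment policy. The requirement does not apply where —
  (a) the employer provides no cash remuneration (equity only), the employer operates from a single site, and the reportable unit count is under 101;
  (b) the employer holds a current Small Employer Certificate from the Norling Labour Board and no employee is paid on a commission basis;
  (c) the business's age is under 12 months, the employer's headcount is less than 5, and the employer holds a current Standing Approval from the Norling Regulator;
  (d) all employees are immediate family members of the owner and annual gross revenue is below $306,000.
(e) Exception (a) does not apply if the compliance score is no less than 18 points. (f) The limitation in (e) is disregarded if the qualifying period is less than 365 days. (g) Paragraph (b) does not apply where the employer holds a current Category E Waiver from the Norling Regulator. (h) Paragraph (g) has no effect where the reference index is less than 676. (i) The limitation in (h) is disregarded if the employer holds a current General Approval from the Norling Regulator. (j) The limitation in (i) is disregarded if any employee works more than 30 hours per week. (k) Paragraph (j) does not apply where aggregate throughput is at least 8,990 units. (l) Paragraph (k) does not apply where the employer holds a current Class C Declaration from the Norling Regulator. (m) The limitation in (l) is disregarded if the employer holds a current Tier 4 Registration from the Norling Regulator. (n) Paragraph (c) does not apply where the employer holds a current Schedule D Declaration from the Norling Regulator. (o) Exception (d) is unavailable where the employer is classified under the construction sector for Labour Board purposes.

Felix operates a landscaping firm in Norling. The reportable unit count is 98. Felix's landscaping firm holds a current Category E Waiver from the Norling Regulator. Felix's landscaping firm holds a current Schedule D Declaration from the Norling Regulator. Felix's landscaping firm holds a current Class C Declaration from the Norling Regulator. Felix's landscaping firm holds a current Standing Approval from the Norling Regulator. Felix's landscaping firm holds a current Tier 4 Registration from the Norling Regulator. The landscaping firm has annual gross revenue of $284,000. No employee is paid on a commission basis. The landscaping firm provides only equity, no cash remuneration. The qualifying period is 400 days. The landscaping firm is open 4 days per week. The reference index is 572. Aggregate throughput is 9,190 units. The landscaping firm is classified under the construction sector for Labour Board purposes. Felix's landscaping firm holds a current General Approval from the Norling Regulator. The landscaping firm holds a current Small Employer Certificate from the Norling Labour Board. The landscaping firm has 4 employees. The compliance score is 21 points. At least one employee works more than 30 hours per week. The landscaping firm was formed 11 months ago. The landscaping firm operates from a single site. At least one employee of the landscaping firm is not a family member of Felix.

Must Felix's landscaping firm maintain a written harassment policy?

Exception (a)'s conditions are all satisfied: remuneration is equity-only; the employer operates from a single site; the reportable unit count is 98, under the 101 limit. Turning to paragraphs (e)–(f): (e) is engaged — the compliance score is 21 points, meeting the 18 points threshold. (f) does not operate here (the qualifying period is 400 days, not less than 365 days), so (e) stands. Exception (a) does not apply.
Exception (b): a current Small Employer Certificate is held; no employee is paid on commission — every condition holds. Turning to paragraphs (g)–(m): (g) operates against (b): a current Category E Waiver is held. (h) applies (the reference index is 572, less than the 676 limit), but is set aside by (i): (i) operates against (h): a current General Approval is held. (j) is triggered (at least one employee exceeds 30 hours/week), but is itself disapplied by (k): (k) operates — aggregate throughput is 9,190 units, meeting the 8,990 units threshold. (l) operates (a current Class C Declaration is held), but is itself disapplied by (m): (m) is triggered — a current Tier 4 Registration is held. (b) is therefore removed.
Exception (c)'s conditions are all satisfied: the business's age is 11 months, under the 12 months limit; the employer's headcount is 4, less than the 5 limit; a current Standing Approval is held. But: (n) is engaged — a current Schedule D Declaration is held. (c) is therefore removed.
Exception (d) does not apply: at least one employee is not a family member.
No exception applies. The general rule governs.

Yes — Felix's landscaping firm must maintain a written harassment policy.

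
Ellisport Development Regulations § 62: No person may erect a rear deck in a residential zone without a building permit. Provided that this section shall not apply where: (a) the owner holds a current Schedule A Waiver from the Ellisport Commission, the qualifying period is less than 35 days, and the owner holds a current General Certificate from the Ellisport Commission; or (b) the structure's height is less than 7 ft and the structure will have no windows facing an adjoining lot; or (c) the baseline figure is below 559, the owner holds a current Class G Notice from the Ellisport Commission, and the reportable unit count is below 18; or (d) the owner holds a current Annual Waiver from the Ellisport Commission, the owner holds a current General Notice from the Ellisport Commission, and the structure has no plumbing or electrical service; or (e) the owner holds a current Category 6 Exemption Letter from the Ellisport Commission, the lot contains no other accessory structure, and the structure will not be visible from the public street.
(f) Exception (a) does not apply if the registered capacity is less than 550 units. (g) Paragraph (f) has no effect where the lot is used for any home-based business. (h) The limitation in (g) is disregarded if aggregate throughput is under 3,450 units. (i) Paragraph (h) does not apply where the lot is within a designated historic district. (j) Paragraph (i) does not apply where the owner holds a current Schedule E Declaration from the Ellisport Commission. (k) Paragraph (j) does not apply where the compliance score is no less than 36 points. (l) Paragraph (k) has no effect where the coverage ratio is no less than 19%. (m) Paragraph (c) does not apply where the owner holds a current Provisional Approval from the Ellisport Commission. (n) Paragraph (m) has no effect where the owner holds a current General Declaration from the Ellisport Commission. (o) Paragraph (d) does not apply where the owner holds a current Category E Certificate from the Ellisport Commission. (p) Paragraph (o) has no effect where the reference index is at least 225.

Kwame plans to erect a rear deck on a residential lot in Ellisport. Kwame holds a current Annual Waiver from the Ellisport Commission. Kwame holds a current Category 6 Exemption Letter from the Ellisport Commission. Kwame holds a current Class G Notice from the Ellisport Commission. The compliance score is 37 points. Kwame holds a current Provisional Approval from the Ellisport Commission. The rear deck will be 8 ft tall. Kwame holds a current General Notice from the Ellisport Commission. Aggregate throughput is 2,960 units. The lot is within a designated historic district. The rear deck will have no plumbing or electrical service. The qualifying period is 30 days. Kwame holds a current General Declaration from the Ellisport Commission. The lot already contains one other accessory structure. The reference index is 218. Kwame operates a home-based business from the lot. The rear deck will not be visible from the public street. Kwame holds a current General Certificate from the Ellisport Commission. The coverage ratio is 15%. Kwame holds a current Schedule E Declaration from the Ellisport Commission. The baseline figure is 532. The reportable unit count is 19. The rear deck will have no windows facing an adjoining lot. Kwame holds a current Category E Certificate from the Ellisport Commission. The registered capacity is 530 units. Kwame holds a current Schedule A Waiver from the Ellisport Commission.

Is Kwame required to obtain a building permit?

No — exception (a) applies; Kwame does not need a building permit.

Exception (a) is satisfied on its face — a current Schedule A Waiver is held; the qualifying period is 30 days, less than the 35 days limit; a current General Certificate is held. As to paragraphs (f)–(l): (f) operates (the registered capacity is 530 units, less than the 550 units limit), but is itself disapplied by (g): (g) operates against (f): a home-based business operates on the lot. (h) would limit (g) — aggregate throughput is 2,960 units, under the 3,450 units limit — but (i) sets (h) aside: (i) is triggered — the lot is in a historic district. (j) operates (a current Schedule E Declaration is held), but is overridden by (k): (k) operates against (j): the compliance score is 37 points, meeting the 36 points threshold. (l), which would lift (k), is not engaged — the coverage ratio is 15%, short of 19%. So (a) applies.
Exception (b) does not apply: the structure's height is 8 ft, not less than 7 ft.
Exception (c) fails — the reportable unit count is 19, not below 18.
Exception (d)'s conditions are all satisfied: a current Annual Waiver is held; a current General Notice is held; there is no plumbing or electrical service. But: (o) operates against (d): a current Category E Certificate is held. (p) is inapplicable (the reference index is 218, short of 225), so (o) stands. Exception (d) does not apply.
Exception (e) fails — the lot already has another accessory structure.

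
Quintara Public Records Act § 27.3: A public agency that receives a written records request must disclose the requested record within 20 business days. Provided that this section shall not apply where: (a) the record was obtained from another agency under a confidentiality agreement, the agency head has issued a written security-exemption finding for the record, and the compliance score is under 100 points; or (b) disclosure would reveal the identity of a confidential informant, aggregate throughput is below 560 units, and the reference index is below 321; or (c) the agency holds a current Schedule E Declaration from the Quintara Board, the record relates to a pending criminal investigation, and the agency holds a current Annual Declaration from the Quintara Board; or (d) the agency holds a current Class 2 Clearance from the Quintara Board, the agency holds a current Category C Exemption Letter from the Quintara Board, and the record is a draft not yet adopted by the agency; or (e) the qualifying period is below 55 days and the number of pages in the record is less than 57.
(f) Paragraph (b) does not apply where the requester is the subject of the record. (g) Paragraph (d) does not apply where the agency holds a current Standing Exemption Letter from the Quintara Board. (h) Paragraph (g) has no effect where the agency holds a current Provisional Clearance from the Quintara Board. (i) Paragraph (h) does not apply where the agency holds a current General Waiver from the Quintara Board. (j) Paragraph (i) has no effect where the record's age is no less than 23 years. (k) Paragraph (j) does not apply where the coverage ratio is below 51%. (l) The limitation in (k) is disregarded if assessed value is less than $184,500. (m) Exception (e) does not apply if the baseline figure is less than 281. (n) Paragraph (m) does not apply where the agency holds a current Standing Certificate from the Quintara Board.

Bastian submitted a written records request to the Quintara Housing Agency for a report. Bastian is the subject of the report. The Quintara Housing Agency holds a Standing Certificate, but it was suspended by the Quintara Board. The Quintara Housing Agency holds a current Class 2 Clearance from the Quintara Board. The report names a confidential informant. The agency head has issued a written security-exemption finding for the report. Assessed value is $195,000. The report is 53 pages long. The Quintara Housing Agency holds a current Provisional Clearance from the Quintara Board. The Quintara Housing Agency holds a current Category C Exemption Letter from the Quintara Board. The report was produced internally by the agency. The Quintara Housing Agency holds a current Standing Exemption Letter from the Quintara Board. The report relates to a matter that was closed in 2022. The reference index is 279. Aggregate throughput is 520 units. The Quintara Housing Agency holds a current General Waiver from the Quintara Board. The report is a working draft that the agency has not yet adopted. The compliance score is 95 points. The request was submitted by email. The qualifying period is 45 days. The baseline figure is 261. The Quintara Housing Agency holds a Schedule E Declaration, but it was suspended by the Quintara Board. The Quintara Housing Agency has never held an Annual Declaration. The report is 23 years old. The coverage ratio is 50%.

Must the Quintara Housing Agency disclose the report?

Exception (a) requires that the record was obtained from another agency under a confidentiality agreement; but the report was produced internally, so (a) is unavailable.
Exception (b): the report names a confidential informant; aggregate throughput is 520 units, below the 560 units limit; the reference index is 279, below the 321 limit — every condition holds. However, paragraph (f) must be considered: (f) operates — Bastian is the subject of the report. So (b) is unavailable.
Exception (c) does not apply: there is no Schedule E Declaration in force.
Exception (d)'s conditions are all satisfied: a current Class 2 Clearance is held; a current Category C Exemption Letter is held; the report is an unadopted draft. However, paragraphs (g)–(l) must be considered: (g) operates against (d): a current Standing Exemption Letter is held. (h) applies (a current Provisional Clearance is held), but is itself disapplied by (i): (i) operates against (h): a current General Waiver is held. (j) is triggered (the record's age is 23 years, meeting the 23 years threshold), but is itself disapplied by (k): (k) is engaged — the coverage ratio is 50%, below the 51% limit. (l) does not operate here (assessed value is $195,000, not less than $184,500), so (k) stands. Exception (d) does not apply.
Exception (e) is satisfied on its face — the qualifying period is 45 days, below the 55 days limit; the number of pages in the record is 53, less than the 57 limit. But applying paragraphs (m)–(n): (m) operates — the baseline figure is 261, less than the 281 limit. (n) does not operate here (there is no Standing Certificate in force), so (m) stands. So (e) is unavailable.
No exception displaces § 27.3.

Yes — the Quintara Housing Agency must disclose the report.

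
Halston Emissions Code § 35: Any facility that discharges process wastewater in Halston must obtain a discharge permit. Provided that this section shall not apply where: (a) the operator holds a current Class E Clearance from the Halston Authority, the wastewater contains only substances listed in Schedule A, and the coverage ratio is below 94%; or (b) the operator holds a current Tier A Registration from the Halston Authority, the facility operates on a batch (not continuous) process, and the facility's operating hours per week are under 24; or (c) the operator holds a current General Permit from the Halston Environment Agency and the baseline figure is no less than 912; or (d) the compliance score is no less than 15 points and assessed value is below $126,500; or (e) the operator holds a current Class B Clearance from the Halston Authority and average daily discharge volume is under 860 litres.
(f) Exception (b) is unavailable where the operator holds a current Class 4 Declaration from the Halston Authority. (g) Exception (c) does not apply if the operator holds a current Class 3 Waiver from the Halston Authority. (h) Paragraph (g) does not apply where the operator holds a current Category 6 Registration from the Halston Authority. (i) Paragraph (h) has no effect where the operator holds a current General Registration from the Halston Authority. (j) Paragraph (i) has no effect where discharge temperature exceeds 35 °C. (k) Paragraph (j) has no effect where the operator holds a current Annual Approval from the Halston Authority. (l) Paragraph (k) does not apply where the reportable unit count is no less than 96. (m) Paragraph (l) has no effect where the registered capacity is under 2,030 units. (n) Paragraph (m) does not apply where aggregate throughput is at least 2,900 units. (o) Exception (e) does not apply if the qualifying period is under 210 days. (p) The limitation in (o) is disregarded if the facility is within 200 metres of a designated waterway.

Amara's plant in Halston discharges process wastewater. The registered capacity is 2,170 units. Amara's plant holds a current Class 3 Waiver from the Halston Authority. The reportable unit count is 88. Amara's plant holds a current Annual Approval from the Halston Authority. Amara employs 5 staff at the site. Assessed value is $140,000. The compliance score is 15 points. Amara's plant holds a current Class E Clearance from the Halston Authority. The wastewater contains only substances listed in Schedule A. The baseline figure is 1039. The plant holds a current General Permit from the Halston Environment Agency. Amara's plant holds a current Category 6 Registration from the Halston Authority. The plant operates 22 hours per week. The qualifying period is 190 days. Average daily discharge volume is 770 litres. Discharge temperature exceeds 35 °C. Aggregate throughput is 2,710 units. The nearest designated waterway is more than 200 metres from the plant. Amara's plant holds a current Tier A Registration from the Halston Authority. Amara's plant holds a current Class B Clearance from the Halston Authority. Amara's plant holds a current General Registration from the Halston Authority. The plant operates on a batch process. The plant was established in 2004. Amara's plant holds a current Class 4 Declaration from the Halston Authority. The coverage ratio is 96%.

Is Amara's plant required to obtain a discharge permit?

Yes — Amara's plant must obtain a discharge permit.

Exception (a) requires that the coverage ratio is below 94%; but the coverage ratio is 96%, not below 94%, so (a) is unavailable.
Exception (b)'s conditions are all satisfied: a current Tier A Registration is held; the facility operates on a batch process; the facility's operating hours per week are 22, under the 24 limit. But: (f) is triggered — a current Class 4 Declaration is held. So (b) is unavailable.
Exception (c)'s conditions are all satisfied: a current General Permit is held; the baseline figure is 1,039, meeting the 912 threshold. Turning to paragraphs (g)–(n): (g) applies — a current Class 3 Waiver is held. (h) is engaged (a current Category 6 Registration is held), but yields to (i): (i) operates against (h): a current General Registration is held. (j) would limit (i) — discharge temperature exceeds 35 °C — but (k) sets (j) aside: (k) operates against (j): a current Annual Approval is held. (l) is not triggered (the reportable unit count is 88, short of 96), so (k) stands. Exception (c) does not apply.
Exception (d) fails — assessed value is $140,000, not below $126,500.
Exception (e)'s conditions are all satisfied: a current Class B Clearance is held; average daily discharge volume is 770 litres, under the 860 litres limit. But: (o) operates against (e): the qualifying period is 190 days, under the 210 days limit. (p) does not operate here (the plant is more than 200 m from any designated waterway), so (o) stands. Exception (e) does not apply.
Every exception is unavailable, so the rule governs.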